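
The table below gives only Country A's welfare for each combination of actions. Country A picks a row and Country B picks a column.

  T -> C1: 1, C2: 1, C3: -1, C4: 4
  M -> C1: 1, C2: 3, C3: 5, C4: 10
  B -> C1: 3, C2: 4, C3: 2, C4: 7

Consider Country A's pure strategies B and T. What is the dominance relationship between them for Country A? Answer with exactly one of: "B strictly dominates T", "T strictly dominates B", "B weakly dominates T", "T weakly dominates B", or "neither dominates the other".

B strictly dominates T

Compare B to T across each choice by Country B: C1: 3>1, C2: 4>1, C3: 2>-1, C4: 7>4.
Every comparison favours B, so B strictly dominates T.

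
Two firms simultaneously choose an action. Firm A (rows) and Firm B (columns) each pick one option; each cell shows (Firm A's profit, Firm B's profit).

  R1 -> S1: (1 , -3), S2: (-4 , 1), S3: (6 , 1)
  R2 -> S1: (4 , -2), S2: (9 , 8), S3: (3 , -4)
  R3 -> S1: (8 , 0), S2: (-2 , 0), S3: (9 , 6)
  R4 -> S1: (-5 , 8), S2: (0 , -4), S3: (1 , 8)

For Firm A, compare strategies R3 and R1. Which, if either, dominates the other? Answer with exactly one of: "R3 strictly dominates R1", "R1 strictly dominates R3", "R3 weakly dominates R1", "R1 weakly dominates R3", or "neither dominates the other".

Compare R3 to R1 across every action of Firm B: S1: 8>1, S2: -2>-4, S3: 9>6.
R3 gives a strictly higher payoff against every action of Firm B, so R3 strictly dominates R1.

R3 strictly dominates R1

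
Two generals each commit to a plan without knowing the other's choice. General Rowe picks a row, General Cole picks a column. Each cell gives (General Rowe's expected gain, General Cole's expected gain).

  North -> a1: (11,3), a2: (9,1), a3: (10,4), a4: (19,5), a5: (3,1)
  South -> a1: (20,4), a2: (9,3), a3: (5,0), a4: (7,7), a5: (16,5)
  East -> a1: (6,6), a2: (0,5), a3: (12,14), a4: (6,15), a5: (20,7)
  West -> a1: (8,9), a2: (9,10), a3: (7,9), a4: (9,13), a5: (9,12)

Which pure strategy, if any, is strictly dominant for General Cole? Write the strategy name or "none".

a4

a4 vs a1: North: 5>3, South: 7>4, East: 15>6, West: 13>9.
a4 vs a2: North: 5>1, South: 7>3, East: 15>5, West: 13>10.
a4 vs a3: North: 5>4, South: 7>0, East: 15>14, West: 13>9.
a4 vs a5: North: 5>1, South: 7>5, East: 15>7, West: 13>12.
a4 strictly beats every other strategy against every opponent action, so it is strictly dominant.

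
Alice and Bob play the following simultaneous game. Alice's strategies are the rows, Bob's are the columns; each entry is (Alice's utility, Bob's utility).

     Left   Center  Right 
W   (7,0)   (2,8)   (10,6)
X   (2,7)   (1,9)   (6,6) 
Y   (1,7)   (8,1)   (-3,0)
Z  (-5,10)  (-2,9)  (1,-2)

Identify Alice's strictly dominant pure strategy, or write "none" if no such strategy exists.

none

W fails to dominate Y at Center (2<8).
X fails to dominate W at Left (2<7).
Y fails to dominate W at Left (1<7).
Z fails to dominate W at Left (-5<7).
No single strategy dominates all the others.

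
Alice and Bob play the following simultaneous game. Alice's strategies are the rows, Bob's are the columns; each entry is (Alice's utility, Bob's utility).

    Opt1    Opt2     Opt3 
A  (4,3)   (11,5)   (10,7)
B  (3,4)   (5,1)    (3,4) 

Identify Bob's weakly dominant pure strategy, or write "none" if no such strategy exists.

Opt3 vs Opt1: A: 7>3, B: 4=4.
Opt3 vs Opt2: A: 7>5, B: 4>1.
Opt3 is at least as good as every other strategy against every opponent action, so it is weakly dominant.

Opt3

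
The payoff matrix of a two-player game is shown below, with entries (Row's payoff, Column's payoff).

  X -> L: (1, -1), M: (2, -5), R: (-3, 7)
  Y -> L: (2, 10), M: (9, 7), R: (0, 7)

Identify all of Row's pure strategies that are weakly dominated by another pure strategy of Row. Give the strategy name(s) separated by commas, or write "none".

X: dominated, since Y does at least as well everywhere (L: 2>1, M: 9>2, R: 0>-3).
Nothing dominates Y: X at L (2>1).

X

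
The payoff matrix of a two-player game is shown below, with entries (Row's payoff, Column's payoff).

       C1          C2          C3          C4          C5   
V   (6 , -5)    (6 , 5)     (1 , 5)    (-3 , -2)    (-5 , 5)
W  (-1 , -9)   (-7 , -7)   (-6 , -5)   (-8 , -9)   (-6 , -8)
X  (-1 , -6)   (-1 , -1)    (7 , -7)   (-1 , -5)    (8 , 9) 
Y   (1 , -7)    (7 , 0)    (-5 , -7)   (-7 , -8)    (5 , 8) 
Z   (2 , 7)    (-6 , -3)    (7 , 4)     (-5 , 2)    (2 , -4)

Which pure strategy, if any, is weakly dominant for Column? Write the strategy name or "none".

C1 fails to dominate C2 at V (-5<5).
C2 fails to dominate C1 at Z (-3<7).
C3 fails to dominate C1 at X (-7<-6).
C4 fails to dominate C1 at Y (-8<-7).
C5 fails to dominate C1 at Z (-4<7).
No single strategy dominates all the others.

none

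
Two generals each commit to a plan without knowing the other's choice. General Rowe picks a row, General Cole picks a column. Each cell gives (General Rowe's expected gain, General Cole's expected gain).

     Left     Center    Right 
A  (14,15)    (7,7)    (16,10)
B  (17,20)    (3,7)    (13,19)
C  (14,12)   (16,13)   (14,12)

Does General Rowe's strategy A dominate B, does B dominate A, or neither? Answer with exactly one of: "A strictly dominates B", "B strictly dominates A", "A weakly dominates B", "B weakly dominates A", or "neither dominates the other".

neither dominates the other

A's payoffs vs B's, by General Cole's action — Left: 14<17, Center: 7>3, Right: 16>13.
A does better at Center, Right but worse at Left; neither strategy dominates the other.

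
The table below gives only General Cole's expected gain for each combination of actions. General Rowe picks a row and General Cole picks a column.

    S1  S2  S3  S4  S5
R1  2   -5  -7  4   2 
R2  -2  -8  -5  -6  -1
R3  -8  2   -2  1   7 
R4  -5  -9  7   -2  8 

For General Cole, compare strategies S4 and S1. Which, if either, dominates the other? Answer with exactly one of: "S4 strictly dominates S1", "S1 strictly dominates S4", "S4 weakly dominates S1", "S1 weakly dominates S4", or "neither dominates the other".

neither dominates the other

S4's payoffs vs S1's, by General Rowe's action — R1: 4>2, R2: -6<-2, R3: 1>-8, R4: -2>-5.
S4 does better at R1, R3, R4 but worse at R2; neither strategy dominates the other.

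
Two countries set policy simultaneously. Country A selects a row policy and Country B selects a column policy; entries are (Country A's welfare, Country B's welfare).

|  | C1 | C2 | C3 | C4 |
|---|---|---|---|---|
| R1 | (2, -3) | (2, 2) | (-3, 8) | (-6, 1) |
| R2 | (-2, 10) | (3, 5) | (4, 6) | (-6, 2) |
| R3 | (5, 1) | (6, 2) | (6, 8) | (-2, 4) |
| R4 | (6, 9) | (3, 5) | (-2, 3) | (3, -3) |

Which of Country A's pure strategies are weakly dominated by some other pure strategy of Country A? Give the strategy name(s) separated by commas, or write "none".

R1 is weakly dominated by R3 (C1: 5>2, C2: 6>2, C3: 6>-3, C4: -2>-6).
R3 weakly dominates R2 — C1: 5>-2, C2: 6>3, C3: 6>4, C4: -2>-6.
Nothing dominates R3: R1 at C1 (5>2); R2 at C1 (5>-2); R4 at C2 (6>3).
R4 is not dominated — it holds its own against R1 at C1 (6>2); R2 at C1 (6>-2); R3 at C1 (6>5).

R1, R2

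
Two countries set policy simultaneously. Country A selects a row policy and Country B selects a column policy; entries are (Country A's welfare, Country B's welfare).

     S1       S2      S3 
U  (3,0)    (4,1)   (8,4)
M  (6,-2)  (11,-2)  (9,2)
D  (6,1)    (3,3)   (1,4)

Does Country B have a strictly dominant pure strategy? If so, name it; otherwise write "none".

S3 vs S1: U: 4>0, M: 2>-2, D: 4>1.
S3 vs S2: U: 4>1, M: 2>-2, D: 4>3.
S3 strictly beats every other strategy against every opponent action, so it is strictly dominant.

S3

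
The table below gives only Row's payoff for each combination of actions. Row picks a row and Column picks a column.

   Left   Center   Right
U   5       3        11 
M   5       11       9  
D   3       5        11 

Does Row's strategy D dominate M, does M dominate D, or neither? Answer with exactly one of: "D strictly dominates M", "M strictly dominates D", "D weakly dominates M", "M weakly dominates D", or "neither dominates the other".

Compare D to M across every action of Column: Left: 3<5, Center: 5<11, Right: 11>9.
D does better at Right but worse at Left, Center; neither strategy dominates the other.

neither dominates the other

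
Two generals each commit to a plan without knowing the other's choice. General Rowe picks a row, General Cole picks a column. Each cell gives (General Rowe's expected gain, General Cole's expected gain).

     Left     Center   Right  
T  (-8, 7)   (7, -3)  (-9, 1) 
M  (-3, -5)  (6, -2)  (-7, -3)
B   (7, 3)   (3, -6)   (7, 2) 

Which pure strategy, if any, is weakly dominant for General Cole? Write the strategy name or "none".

none

Left fails to dominate Center at M (-5<-2).
Center fails to dominate Left at T (-3<7).
Right fails to dominate Left at T (1<7).
No single strategy dominates all the others.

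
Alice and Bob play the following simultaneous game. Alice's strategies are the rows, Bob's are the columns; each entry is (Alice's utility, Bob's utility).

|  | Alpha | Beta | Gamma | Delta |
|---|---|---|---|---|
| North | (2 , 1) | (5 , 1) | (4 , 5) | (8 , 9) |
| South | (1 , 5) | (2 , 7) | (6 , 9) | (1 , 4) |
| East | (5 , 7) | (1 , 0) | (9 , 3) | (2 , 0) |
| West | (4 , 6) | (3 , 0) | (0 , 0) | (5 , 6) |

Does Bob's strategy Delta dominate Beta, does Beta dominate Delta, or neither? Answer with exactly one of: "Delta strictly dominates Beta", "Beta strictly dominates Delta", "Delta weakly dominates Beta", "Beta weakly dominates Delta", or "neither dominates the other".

neither dominates the other

Compare Delta to Beta across each opponent action: North: 9>1, South: 4<7, East: 0=0, West: 6>0.
Delta does better at North, West but worse at South; neither strategy dominates the other.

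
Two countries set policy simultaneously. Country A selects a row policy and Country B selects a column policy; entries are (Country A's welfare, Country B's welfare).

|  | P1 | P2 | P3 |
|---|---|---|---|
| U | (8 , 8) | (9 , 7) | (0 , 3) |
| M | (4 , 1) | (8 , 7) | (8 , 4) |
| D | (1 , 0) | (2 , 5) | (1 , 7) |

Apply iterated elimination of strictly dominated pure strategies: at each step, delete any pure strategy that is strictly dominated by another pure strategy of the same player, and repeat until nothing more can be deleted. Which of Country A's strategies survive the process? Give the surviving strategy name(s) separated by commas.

U

Country A's strategy D is strictly dominated by M (P1: 4>1, P2: 8>2, P3: 8>1) and is removed.
For Country B, P2 strictly dominates P3 on the remaining rows (U: 7>3, M: 7>4); eliminate P3.
Row M is eliminated: U beats it against every remaining column (P1: 8>4, P2: 9>8).
Column P2 is eliminated: P1 beats it against every remaining row (U: 8>7).
Among the remaining strategies, none is strictly dominated by another pure strategy of the same player, so the elimination stops.
Surviving strategies — Country A: {U}; Country B: {P1}.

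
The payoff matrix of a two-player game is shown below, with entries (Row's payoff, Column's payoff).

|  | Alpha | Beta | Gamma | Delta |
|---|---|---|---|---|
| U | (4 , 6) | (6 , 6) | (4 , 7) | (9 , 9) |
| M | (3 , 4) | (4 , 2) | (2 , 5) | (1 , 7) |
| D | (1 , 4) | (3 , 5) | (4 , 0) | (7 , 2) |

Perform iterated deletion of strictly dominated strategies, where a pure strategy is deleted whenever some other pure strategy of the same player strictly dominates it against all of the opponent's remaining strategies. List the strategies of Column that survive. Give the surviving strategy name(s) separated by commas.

Row M is eliminated: U beats it against every remaining column (Alpha: 4>3, Beta: 6>4, Gamma: 4>2, Delta: 9>1).
Column Gamma is eliminated: Delta beats it against every remaining row (U: 9>7, D: 2>0).
For Row, U strictly dominates D on the remaining columns (Alpha: 4>1, Beta: 6>3, Delta: 9>7); eliminate D.
Column's strategy Alpha is strictly dominated by Delta (U: 9>6) and is removed.
For Column, Delta strictly dominates Beta on the remaining rows (U: 9>6); eliminate Beta.
Among the remaining strategies, none is strictly dominated by another pure strategy of the same player, so the elimination stops.
Surviving strategies — Row: {U}; Column: {Delta}.

Delta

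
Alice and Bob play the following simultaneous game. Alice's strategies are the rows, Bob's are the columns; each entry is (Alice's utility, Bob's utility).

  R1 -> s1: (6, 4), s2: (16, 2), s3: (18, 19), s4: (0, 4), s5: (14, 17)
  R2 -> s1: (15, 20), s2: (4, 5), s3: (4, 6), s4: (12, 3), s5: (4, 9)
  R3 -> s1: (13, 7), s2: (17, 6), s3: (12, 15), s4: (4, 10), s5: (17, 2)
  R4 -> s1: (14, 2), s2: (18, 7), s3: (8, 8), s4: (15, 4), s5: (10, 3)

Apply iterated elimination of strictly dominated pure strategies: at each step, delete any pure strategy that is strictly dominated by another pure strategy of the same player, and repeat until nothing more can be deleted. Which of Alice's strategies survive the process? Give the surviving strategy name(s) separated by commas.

R1, R2, R3, R4

For Bob, s3 strictly dominates s2 on the remaining rows (R1: 19>2, R2: 6>5, R3: 15>6, R4: 8>7); eliminate s2.
Column s4 is eliminated: s3 beats it against every remaining row (R1: 19>4, R2: 6>3, R3: 15>10, R4: 8>4).
Among the remaining strategies, none is strictly dominated by another pure strategy of the same player, so the elimination stops.
Surviving strategies — Alice: {R1, R2, R3, R4}; Bob: {s1, s3, s5}.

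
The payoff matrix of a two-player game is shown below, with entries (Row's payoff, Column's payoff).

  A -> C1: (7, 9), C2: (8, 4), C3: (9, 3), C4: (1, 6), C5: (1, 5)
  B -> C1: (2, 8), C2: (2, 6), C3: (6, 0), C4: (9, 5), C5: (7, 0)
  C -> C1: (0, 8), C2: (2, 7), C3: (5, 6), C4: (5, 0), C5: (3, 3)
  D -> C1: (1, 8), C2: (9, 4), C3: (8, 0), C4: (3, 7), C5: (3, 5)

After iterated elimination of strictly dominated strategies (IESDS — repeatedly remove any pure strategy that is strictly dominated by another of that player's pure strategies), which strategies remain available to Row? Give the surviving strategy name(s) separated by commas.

Column's strategy C2 is strictly dominated by C1 (A: 9>4, B: 8>6, C: 8>7, D: 8>4) and is removed.
For Row, B strictly dominates C on the remaining columns (C1: 2>0, C3: 6>5, C4: 9>5, C5: 7>3); eliminate C.
Column C3 is eliminated: C1 beats it against every remaining row (A: 9>3, B: 8>0, D: 8>0).
Row's strategy D is strictly dominated by B (C1: 2>1, C4: 9>3, C5: 7>3) and is removed.
Column's strategy C4 is strictly dominated by C1 (A: 9>6, B: 8>5) and is removed.
Column's strategy C5 is strictly dominated by C1 (A: 9>5, B: 8>0) and is removed.
Row B is eliminated: A beats it against every remaining column (C1: 7>2).
Among the remaining strategies, none is strictly dominated by another pure strategy of the same player, so the elimination stops.
Surviving strategies — Row: {A}; Column: {C1}.

A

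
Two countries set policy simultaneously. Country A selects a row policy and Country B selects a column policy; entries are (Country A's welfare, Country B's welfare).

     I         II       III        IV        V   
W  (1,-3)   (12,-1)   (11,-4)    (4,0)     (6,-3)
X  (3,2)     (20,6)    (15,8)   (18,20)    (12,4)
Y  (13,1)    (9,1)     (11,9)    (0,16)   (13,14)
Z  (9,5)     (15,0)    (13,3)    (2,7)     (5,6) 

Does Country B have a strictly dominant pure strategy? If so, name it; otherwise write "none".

IV

IV vs I: W: 0>-3, X: 20>2, Y: 16>1, Z: 7>5.
IV vs II: W: 0>-1, X: 20>6, Y: 16>1, Z: 7>0.
IV vs III: W: 0>-4, X: 20>8, Y: 16>9, Z: 7>3.
IV vs V: W: 0>-3, X: 20>4, Y: 16>14, Z: 7>6.
IV strictly beats every other strategy against every opponent action, so it is strictly dominant.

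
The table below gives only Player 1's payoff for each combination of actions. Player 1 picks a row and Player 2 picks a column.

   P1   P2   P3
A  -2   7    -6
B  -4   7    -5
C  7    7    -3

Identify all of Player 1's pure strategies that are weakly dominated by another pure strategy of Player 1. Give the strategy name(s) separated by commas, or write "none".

A: dominated, since C does at least as well everywhere (P1: 7>-2, P2: 7=7, P3: -3>-6).
B: dominated, since C does at least as well everywhere (P1: 7>-4, P2: 7=7, P3: -3>-5).
Nothing dominates C: A at P1 (7>-2); B at P1 (7>-4).

A, B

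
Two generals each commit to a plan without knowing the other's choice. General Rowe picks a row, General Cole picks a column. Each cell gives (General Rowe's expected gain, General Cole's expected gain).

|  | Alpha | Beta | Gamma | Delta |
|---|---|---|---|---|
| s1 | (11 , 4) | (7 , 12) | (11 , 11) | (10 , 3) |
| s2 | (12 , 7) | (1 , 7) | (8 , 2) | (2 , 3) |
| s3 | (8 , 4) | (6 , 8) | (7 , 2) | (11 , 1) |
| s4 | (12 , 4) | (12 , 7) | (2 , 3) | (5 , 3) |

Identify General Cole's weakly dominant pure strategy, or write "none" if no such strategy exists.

Beta

Beta vs Alpha: s1: 12>4, s2: 7=7, s3: 8>4, s4: 7>4.
Beta vs Gamma: s1: 12>11, s2: 7>2, s3: 8>2, s4: 7>3.
Beta vs Delta: s1: 12>3, s2: 7>3, s3: 8>1, s4: 7>3.
Beta is at least as good as every other strategy against every opponent action, so it is weakly dominant.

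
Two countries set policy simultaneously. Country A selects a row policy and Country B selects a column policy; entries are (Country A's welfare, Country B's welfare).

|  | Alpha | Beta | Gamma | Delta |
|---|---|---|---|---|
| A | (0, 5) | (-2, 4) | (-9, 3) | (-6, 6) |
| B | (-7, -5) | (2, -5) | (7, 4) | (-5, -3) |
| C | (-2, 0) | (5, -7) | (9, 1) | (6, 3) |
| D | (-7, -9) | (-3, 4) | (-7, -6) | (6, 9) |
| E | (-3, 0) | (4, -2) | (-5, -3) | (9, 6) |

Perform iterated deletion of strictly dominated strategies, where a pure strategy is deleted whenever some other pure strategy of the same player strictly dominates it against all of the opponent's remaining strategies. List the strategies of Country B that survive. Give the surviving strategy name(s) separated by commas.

Row B is eliminated: C beats it against every remaining column (Alpha: -2>-7, Beta: 5>2, Gamma: 9>7, Delta: 6>-5).
Row D is eliminated: E beats it against every remaining column (Alpha: -3>-7, Beta: 4>-3, Gamma: -5>-7, Delta: 9>6).
Country B's strategy Alpha is strictly dominated by Delta (A: 6>5, C: 3>0, E: 6>0) and is removed.
Row A is eliminated: C beats it against every remaining column (Beta: 5>-2, Gamma: 9>-9, Delta: 6>-6).
Country B's strategy Beta is strictly dominated by Delta (C: 3>-7, E: 6>-2) and is removed.
For Country B, Delta strictly dominates Gamma on the remaining rows (C: 3>1, E: 6>-3); eliminate Gamma.
Country A's strategy C is strictly dominated by E (Delta: 9>6) and is removed.
Among the remaining strategies, none is strictly dominated by another pure strategy of the same player, so the elimination stops.
Surviving strategies — Country A: {E}; Country B: {Delta}.

Delta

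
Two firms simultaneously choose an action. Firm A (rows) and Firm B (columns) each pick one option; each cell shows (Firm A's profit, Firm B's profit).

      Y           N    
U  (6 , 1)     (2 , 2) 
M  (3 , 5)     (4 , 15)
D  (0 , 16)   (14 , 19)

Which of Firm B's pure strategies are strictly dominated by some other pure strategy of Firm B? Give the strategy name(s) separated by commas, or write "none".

Y

Y is strictly dominated by N (U: 2>1, M: 15>5, D: 19>16).
N is not dominated — it holds its own against Y at U (2>1).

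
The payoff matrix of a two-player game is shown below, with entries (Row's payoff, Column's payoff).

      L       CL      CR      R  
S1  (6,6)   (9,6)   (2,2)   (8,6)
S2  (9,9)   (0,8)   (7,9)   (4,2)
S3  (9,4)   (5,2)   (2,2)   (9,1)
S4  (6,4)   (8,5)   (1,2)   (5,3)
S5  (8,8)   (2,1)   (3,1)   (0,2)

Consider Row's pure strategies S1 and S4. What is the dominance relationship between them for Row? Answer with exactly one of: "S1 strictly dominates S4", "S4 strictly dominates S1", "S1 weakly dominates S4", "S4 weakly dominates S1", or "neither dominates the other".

S1 weakly dominates S4

Compare S1 to S4 across each choice by Column: L: 6=6, CL: 9>8, CR: 2>1, R: 8>5.
S1 is at least as good everywhere and strictly better somewhere (tied only at L), so S1 weakly but not strictly dominates S4.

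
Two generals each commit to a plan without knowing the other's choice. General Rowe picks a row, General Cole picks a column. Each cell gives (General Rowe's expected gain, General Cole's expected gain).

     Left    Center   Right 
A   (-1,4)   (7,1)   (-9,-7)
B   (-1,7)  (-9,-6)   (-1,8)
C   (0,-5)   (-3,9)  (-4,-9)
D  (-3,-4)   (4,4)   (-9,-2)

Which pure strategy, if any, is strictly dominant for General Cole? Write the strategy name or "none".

Left fails to dominate Center at C (-5<9).
Center fails to dominate Left at A (1<4).
Right fails to dominate Left at A (-7<4).
No single strategy dominates all the others.

none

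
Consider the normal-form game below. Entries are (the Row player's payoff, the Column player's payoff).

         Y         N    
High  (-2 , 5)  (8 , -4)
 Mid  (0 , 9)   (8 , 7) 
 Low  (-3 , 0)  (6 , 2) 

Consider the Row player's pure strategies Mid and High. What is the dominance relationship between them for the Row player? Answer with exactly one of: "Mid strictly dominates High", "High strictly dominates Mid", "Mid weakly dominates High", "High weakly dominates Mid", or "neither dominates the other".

Mid weakly dominates High

Compare Mid to High across each choice by the Column player: Y: 0>-2, N: 8=8.
Mid is at least as good everywhere and strictly better somewhere (tied only at N), so Mid weakly but not strictly dominates High.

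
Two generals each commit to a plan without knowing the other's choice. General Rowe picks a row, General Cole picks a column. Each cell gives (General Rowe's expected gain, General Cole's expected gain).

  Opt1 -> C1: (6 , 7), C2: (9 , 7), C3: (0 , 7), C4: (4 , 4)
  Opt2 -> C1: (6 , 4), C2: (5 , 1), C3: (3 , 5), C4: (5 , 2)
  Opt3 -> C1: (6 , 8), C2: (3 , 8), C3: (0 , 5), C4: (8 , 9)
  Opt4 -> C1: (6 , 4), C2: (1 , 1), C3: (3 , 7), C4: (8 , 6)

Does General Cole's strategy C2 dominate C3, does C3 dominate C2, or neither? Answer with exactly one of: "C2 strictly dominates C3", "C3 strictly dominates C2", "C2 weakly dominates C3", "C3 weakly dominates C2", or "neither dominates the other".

C2's payoffs vs C3's, by General Rowe's action — Opt1: 7=7, Opt2: 1<5, Opt3: 8>5, Opt4: 1<7.
C2 does better at Opt3 but worse at Opt2, Opt4; neither strategy dominates the other.

neither dominates the other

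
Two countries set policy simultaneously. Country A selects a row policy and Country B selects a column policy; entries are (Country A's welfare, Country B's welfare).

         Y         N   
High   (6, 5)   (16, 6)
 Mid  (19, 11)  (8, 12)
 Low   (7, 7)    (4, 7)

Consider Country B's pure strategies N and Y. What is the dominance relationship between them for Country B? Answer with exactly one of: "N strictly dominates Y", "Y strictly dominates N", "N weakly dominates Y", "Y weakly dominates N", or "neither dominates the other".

Compare N to Y across every action of Country A: High: 6>5, Mid: 12>11, Low: 7=7.
N is at least as good everywhere and strictly better somewhere (tied only at Low), so N weakly but not strictly dominates Y.

N weakly dominates Y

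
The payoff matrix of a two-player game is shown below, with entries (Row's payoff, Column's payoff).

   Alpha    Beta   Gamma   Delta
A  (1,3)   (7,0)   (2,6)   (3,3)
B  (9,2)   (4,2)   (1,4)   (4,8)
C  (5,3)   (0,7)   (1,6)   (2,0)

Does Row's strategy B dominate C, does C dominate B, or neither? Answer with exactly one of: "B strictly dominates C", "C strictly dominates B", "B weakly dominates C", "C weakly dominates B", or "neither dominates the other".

B weakly dominates C

B's payoffs vs C's, by Column's action — Alpha: 9>5, Beta: 4>0, Gamma: 1=1, Delta: 4>2.
B is at least as good everywhere and strictly better somewhere (tied only at Gamma), so B weakly but not strictly dominates C.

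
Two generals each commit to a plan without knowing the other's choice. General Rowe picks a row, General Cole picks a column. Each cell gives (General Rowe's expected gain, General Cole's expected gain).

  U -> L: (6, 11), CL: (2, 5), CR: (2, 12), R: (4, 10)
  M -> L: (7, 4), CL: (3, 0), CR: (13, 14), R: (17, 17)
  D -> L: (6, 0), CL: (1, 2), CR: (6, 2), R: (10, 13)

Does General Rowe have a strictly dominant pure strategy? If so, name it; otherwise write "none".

M vs U: L: 7>6, CL: 3>2, CR: 13>2, R: 17>4.
M vs D: L: 7>6, CL: 3>1, CR: 13>6, R: 17>10.
M strictly beats every other strategy against every opponent action, so it is strictly dominant.

M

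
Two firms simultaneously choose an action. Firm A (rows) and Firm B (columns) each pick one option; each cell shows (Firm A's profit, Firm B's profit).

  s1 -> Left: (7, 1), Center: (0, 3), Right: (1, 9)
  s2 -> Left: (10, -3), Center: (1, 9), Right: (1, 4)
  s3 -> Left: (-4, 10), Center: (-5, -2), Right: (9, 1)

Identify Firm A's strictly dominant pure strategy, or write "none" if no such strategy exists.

s1 fails to dominate s2 at Left (7<10).
s2 fails to dominate s1 at Right (1=1).
s3 fails to dominate s1 at Left (-4<7).
No single strategy dominates all the others.

none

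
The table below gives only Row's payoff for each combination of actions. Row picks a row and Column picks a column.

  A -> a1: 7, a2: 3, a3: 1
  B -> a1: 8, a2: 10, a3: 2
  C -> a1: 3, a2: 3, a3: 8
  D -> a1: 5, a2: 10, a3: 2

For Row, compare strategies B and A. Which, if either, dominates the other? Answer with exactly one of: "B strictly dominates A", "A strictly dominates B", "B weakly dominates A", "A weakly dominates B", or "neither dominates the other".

Compare B to A across each opponent action: a1: 8>7, a2: 10>3, a3: 2>1.
B gives a strictly higher payoff against each opponent action, so B strictly dominates A.

B strictly dominates A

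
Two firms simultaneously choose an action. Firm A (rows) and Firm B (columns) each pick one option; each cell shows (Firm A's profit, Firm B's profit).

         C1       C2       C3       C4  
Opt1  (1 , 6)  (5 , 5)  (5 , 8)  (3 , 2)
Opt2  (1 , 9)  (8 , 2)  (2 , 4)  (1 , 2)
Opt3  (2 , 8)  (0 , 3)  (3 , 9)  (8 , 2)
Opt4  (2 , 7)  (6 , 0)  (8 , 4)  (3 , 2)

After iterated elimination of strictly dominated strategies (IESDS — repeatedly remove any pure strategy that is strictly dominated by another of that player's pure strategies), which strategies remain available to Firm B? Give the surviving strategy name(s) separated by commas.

Firm B's strategy C2 is strictly dominated by C1 (Opt1: 6>5, Opt2: 9>2, Opt3: 8>3, Opt4: 7>0) and is removed.
Firm A's strategy Opt2 is strictly dominated by Opt3 (C1: 2>1, C3: 3>2, C4: 8>1) and is removed.
Firm B's strategy C4 is strictly dominated by C1 (Opt1: 6>2, Opt3: 8>2, Opt4: 7>2) and is removed.
For Firm A, Opt4 strictly dominates Opt1 on the remaining columns (C1: 2>1, C3: 8>5); eliminate Opt1.
Among the remaining strategies, none is strictly dominated by another pure strategy of the same player, so the elimination stops.
Surviving strategies — Firm A: {Opt3, Opt4}; Firm B: {C1, C3}.

C1, C3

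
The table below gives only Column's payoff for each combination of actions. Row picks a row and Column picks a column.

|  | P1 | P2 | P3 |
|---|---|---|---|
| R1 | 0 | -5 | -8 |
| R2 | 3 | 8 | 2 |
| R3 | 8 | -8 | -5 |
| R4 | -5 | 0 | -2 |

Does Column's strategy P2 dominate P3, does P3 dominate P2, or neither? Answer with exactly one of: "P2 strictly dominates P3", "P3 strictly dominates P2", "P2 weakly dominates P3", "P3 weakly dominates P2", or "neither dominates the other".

P2's payoffs vs P3's, by Row's action — R1: -5>-8, R2: 8>2, R3: -8<-5, R4: 0>-2.
P2 does better at R1, R2, R4 but worse at R3; neither strategy dominates the other.

neither dominates the other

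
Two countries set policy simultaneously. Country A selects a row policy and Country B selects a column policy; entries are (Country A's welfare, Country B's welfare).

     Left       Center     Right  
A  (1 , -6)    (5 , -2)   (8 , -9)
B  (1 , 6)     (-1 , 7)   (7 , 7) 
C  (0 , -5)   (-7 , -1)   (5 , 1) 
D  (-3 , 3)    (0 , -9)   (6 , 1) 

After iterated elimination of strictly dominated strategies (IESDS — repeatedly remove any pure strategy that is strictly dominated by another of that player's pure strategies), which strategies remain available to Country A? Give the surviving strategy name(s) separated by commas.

A

For Country A, A strictly dominates C on the remaining columns (Left: 1>0, Center: 5>-7, Right: 8>5); eliminate C.
For Country A, A strictly dominates D on the remaining columns (Left: 1>-3, Center: 5>0, Right: 8>6); eliminate D.
Country B's strategy Left is strictly dominated by Center (A: -2>-6, B: 7>6) and is removed.
For Country A, A strictly dominates B on the remaining columns (Center: 5>-1, Right: 8>7); eliminate B.
Column Right is eliminated: Center beats it against every remaining row (A: -2>-9).
Among the remaining strategies, none is strictly dominated by another pure strategy of the same player, so the elimination stops.
Surviving strategies — Country A: {A}; Country B: {Center}.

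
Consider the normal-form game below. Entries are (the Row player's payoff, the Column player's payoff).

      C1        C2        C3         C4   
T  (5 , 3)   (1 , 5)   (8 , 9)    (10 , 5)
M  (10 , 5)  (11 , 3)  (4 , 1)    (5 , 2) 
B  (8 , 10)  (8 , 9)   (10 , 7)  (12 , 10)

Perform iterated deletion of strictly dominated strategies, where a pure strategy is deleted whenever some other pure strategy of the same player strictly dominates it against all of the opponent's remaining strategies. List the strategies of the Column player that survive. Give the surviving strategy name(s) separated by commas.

For the Row player, B strictly dominates T on the remaining columns (C1: 8>5, C2: 8>1, C3: 10>8, C4: 12>10); eliminate T.
The Column player's strategy C2 is strictly dominated by C1 (M: 5>3, B: 10>9) and is removed.
Column C3 is eliminated: C1 beats it against every remaining row (M: 5>1, B: 10>7).
Among the remaining strategies, none is strictly dominated by another pure strategy of the same player, so the elimination stops.
Surviving strategies — the Row player: {M, B}; the Column player: {C1, C4}.

C1, C4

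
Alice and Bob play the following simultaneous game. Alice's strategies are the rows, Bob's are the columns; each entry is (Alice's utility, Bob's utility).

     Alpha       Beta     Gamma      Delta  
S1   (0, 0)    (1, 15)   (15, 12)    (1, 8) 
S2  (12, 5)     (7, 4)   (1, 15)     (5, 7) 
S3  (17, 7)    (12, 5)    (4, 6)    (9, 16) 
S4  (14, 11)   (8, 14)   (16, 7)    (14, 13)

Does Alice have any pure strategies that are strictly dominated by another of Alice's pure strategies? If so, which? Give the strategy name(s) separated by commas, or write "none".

S1, S2

S4 strictly dominates S1 — Alpha: 14>0, Beta: 8>1, Gamma: 16>15, Delta: 14>1.
S2: dominated, since S3 does at least as well everywhere (Alpha: 17>12, Beta: 12>7, Gamma: 4>1, Delta: 9>5).
Nothing dominates S3: S1 at Alpha (17>0); S2 at Alpha (17>12); S4 at Alpha (17>14).
Nothing dominates S4: S1 at Alpha (14>0); S2 at Alpha (14>12); S3 at Gamma (16>4).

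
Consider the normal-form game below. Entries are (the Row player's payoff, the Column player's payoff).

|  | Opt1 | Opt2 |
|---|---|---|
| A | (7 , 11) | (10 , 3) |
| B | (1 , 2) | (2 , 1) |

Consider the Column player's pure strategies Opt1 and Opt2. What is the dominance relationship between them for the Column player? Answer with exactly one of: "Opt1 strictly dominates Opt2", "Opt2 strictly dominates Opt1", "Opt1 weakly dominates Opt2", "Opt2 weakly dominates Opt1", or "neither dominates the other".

Opt1 strictly dominates Opt2

Opt1's payoffs vs Opt2's, by the Row player's action — A: 11>3, B: 2>1.
Every comparison favours Opt1, so Opt1 strictly dominates Opt2.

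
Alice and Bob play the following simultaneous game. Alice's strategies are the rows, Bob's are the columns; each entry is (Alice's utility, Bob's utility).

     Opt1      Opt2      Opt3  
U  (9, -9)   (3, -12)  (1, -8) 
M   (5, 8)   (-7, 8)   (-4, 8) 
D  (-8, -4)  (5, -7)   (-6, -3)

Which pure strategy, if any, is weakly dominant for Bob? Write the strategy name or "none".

Opt3

Opt3 vs Opt1: U: -8>-9, M: 8=8, D: -3>-4.
Opt3 vs Opt2: U: -8>-12, M: 8=8, D: -3>-7.
Opt3 is at least as good as every other strategy against every opponent action, so it is weakly dominant.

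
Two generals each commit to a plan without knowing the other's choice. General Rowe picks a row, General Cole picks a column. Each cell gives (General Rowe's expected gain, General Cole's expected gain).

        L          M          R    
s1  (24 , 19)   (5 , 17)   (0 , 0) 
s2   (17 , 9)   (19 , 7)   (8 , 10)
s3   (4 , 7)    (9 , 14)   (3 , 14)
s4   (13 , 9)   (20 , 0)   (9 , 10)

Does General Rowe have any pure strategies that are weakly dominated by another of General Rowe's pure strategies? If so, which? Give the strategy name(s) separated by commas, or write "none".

s3

Nothing dominates s1: s2 at L (24>17); s3 at L (24>4); s4 at L (24>13).
s2 is not dominated — it holds its own against s1 at M (19>5); s3 at L (17>4); s4 at L (17>13).
s2 weakly dominates s3 — L: 17>4, M: 19>9, R: 8>3.
Nothing dominates s4: s1 at M (20>5); s2 at M (20>19); s3 at L (13>4).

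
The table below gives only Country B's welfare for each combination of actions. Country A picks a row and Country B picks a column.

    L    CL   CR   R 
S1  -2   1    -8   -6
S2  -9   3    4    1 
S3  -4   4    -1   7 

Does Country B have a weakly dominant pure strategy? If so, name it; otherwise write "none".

L fails to dominate CL at S1 (-2<1).
CL fails to dominate CR at S2 (3<4).
CR fails to dominate L at S1 (-8<-2).
R fails to dominate L at S1 (-6<-2).
No single strategy dominates all the others.

none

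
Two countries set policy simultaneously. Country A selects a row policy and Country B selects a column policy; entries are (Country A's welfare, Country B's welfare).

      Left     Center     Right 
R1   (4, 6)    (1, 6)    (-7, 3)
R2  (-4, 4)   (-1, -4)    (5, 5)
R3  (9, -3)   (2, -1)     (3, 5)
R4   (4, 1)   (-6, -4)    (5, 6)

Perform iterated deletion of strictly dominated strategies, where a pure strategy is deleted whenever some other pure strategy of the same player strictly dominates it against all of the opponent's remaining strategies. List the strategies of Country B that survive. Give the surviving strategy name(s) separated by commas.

For Country A, R3 strictly dominates R1 on the remaining columns (Left: 9>4, Center: 2>1, Right: 3>-7); eliminate R1.
Country B's strategy Left is strictly dominated by Right (R2: 5>4, R3: 5>-3, R4: 6>1) and is removed.
For Country B, Right strictly dominates Center on the remaining rows (R2: 5>-4, R3: 5>-1, R4: 6>-4); eliminate Center.
Country A's strategy R3 is strictly dominated by R2 (Right: 5>3) and is removed.
Among the remaining strategies, none is strictly dominated by another pure strategy of the same player, so the elimination stops.
Surviving strategies — Country A: {R2, R4}; Country B: {Right}.

Right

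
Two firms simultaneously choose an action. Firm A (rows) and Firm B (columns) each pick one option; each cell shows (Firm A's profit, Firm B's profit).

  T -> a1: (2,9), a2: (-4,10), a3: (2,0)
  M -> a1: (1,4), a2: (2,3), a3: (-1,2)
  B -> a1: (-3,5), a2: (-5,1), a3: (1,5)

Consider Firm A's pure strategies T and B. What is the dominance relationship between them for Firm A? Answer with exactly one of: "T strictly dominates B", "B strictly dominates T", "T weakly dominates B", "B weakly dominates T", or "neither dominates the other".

Compare T to B across every action of Firm B: a1: 2>-3, a2: -4>-5, a3: 2>1.
T gives a strictly higher payoff against every action of Firm B, so T strictly dominates B.

T strictly dominates B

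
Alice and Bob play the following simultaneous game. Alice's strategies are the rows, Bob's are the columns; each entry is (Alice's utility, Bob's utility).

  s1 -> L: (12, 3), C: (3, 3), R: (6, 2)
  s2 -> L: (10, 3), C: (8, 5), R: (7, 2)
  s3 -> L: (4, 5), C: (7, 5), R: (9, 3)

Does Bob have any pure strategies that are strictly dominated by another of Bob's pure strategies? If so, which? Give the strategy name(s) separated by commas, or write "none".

L: no other strategy beats it everywhere (C at s1 (3=3); R at s1 (3>2)).
C is not dominated — it holds its own against L at s1 (3=3); R at s1 (3>2).
L strictly dominates R — s1: 3>2, s2: 3>2, s3: 5>3.

R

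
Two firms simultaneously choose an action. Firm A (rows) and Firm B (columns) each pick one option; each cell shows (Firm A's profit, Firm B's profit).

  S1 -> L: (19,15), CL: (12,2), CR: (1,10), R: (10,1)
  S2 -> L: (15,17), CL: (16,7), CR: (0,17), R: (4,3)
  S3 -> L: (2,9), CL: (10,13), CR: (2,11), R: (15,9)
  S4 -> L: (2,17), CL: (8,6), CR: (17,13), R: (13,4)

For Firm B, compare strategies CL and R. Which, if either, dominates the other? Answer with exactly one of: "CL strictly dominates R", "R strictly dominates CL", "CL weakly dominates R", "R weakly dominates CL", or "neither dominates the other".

CL strictly dominates R

CL's payoffs vs R's, by Firm A's action — S1: 2>1, S2: 7>3, S3: 13>9, S4: 6>4.
Every comparison favours CL, so CL strictly dominates R.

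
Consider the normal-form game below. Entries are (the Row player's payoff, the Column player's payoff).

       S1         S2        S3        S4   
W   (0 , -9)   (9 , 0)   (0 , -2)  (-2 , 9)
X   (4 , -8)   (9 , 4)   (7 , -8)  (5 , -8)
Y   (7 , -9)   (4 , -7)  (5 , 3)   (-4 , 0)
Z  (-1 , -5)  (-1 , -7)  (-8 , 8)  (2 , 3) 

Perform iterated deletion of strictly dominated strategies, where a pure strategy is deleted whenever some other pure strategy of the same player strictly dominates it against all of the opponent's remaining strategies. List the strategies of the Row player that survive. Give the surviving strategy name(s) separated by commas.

For the Row player, X strictly dominates Z on the remaining columns (S1: 4>-1, S2: 9>-1, S3: 7>-8, S4: 5>2); eliminate Z.
For the Column player, S2 strictly dominates S1 on the remaining rows (W: 0>-9, X: 4>-8, Y: -7>-9); eliminate S1.
For the Row player, X strictly dominates Y on the remaining columns (S2: 9>4, S3: 7>5, S4: 5>-4); eliminate Y.
For the Column player, S2 strictly dominates S3 on the remaining rows (W: 0>-2, X: 4>-8); eliminate S3.
Among the remaining strategies, none is strictly dominated by another pure strategy of the same player, so the elimination stops.
Surviving strategies — the Row player: {W, X}; the Column player: {S2, S4}.

W, X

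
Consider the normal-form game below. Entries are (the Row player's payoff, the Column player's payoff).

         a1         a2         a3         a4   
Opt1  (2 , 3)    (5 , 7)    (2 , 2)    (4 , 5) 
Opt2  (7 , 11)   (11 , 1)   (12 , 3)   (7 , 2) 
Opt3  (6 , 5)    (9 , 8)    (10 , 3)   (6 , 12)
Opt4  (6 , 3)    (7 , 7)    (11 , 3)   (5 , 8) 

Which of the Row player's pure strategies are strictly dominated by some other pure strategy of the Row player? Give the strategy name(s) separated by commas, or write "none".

Opt1, Opt3, Opt4

Opt1: dominated, since Opt2 does at least as well everywhere (a1: 7>2, a2: 11>5, a3: 12>2, a4: 7>4).
Nothing dominates Opt2: Opt1 at a1 (7>2); Opt3 at a1 (7>6); Opt4 at a1 (7>6).
Opt2 strictly dominates Opt3 — a1: 7>6, a2: 11>9, a3: 12>10, a4: 7>6.
Opt2 strictly dominates Opt4 — a1: 7>6, a2: 11>7, a3: 12>11, a4: 7>5.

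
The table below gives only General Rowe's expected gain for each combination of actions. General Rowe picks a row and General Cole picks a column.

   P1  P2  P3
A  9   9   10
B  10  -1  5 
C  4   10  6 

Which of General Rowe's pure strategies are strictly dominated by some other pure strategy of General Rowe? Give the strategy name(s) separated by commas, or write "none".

none

A is not dominated — it holds its own against B at P2 (9>-1); C at P1 (9>4).
Nothing dominates B: A at P1 (10>9); C at P1 (10>4).
C is not dominated — it holds its own against A at P2 (10>9); B at P2 (10>-1).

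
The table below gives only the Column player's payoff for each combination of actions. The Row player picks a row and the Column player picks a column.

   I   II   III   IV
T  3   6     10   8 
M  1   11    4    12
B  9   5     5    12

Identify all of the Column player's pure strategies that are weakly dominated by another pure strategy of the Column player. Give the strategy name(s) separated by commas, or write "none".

IV weakly dominates I — T: 8>3, M: 12>1, B: 12>9.
IV weakly dominates II — T: 8>6, M: 12>11, B: 12>5.
III is not dominated — it holds its own against I at T (10>3); II at T (10>6); IV at T (10>8).
Nothing dominates IV: I at T (8>3); II at T (8>6); III at M (12>4).

I, II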